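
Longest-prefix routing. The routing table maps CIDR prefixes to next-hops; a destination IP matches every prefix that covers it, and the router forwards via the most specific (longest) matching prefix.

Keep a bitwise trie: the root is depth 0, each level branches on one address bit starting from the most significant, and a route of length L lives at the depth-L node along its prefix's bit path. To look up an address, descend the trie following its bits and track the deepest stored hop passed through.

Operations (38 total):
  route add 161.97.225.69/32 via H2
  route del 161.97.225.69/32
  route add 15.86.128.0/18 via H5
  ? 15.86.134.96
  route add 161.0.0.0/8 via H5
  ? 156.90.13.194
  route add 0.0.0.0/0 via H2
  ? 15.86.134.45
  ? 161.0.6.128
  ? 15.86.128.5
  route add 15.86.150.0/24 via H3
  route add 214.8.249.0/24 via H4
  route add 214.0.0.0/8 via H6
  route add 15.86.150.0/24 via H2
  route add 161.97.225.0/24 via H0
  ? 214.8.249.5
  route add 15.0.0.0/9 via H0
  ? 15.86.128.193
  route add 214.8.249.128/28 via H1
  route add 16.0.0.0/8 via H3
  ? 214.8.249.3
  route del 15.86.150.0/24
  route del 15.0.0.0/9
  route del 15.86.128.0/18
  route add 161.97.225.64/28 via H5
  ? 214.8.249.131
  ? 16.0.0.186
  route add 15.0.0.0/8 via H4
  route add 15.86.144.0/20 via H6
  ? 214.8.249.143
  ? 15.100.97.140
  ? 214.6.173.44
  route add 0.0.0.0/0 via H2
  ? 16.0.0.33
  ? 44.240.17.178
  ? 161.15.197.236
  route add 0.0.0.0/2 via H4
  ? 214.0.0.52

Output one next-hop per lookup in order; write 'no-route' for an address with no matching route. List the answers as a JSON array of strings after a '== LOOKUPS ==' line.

Apply in order:
  + 161.97.225.69/32 (H2) depth=32
  del 161.97.225.69/32 (clear depth 32)
  + 15.86.128.0/18 (H5) depth=18
  Q 15.86.134.96: descend 000011110101011010 ; hops seen [H5] ; pick H5
  + 161.0.0.0/8 (H5) depth=8
  Q 156.90.13.194: descend 10 ; hops seen [∅] ; pick no-route
  + 0.0.0.0/0 (H2) depth=0
  Q 15.86.134.45: descend 000011110101011010 ; hops seen [H2,H5] ; pick H5
  Q 161.0.6.128: descend 101000010 ; hops seen [H2,H5] ; pick H5
  Q 15.86.128.5: descend 000011110101011010 ; hops seen [H2,H5] ; pick H5
  + 15.86.150.0/24 (H3) depth=24
  + 214.8.249.0/24 (H4) depth=24
  + 214.0.0.0/8 (H6) depth=8
  + 15.86.150.0/24 (H2) depth=24
  + 161.97.225.0/24 (H0) depth=24
  Q 214.8.249.5: descend 110101100000100011111001 ; hops seen [H2,H6,H4] ; pick H4
  + 15.0.0.0/9 (H0) depth=9
  Q 15.86.128.193: descend 0000111101010110100 ; hops seen [H2,H0,H5] ; pick H5
  + 214.8.249.128/28 (H1) depth=28
  + 16.0.0.0/8 (H3) depth=8
  Q 214.8.249.3: descend 110101100000100011111001 ; hops seen [H2,H6,H4] ; pick H4
  del 15.86.150.0/24 (clear depth 24)
  del 15.0.0.0/9 (clear depth 9)
  del 15.86.128.0/18 (clear depth 18)
  + 161.97.225.64/28 (H5) depth=28
  Q 214.8.249.131: descend 1101011000001000111110011000 ; hops seen [H2,H6,H4,H1] ; pick H1
  Q 16.0.0.186: descend 00010000 ; hops seen [H2,H3] ; pick H3
  + 15.0.0.0/8 (H4) depth=8
  + 15.86.144.0/20 (H6) depth=20
  Q 214.8.249.143: descend 1101011000001000111110011000 ; hops seen [H2,H6,H4,H1] ; pick H1
  Q 15.100.97.140: descend 0000111101 ; hops seen [H2,H4] ; pick H4
  Q 214.6.173.44: descend 110101100000 ; hops seen [H2,H6] ; pick H6
  + 0.0.0.0/0 (H2) depth=0
  Q 16.0.0.33: descend 00010000 ; hops seen [H2,H3] ; pick H3
  Q 44.240.17.178: descend 00 ; hops seen [H2] ; pick H2
  Q 161.15.197.236: descend 101000010 ; hops seen [H2,H5] ; pick H5
  + 0.0.0.0/2 (H4) depth=2
  Q 214.0.0.52: descend 110101100000 ; hops seen [H2,H6] ; pick H6

== LOOKUPS ==
["H5","no-route","H5","H5","H5","H4","H5","H4","H1","H3","H1","H4","H6","H3","H2","H5","H6"]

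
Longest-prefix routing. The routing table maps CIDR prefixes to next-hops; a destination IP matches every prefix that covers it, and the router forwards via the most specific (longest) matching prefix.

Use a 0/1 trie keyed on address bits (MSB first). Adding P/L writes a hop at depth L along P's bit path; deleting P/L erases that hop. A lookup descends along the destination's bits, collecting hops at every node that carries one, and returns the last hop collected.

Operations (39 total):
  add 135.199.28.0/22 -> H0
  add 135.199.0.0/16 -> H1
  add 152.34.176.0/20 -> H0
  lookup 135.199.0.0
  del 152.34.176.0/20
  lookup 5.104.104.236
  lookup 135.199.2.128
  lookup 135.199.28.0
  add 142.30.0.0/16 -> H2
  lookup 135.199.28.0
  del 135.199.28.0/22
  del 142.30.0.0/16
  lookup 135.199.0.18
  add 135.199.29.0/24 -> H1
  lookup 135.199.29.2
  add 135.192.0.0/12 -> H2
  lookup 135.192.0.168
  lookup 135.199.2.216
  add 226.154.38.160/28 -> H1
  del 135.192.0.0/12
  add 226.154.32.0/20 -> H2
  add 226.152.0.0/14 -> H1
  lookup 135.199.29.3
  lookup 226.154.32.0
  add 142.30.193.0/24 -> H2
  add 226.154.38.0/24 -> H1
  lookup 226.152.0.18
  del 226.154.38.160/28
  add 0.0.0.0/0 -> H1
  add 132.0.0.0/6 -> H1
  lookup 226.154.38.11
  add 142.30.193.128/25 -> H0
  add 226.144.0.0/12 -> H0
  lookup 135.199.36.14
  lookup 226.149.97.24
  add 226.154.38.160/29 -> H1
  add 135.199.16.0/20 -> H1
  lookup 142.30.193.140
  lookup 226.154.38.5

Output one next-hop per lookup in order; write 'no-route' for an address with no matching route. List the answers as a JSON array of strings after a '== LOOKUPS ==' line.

Trace:
  add 135.199.28.0/22 -> H0 at depth 22
  add 135.199.0.0/16 -> H1 at depth 16
  add 152.34.176.0/20 -> H0 at depth 20
  lookup 135.199.0.0: bits 1000011111000111000 walk d0:-→d1:-→d2:-→d3:-→d4:-→d5:-→d6:-→d7:-→d8:-→d9:-→d10:-→d11:-→d12:-→d13:-→d14:-→d15:-→d16:H1→d17:-→d18:-→d19:- -> H1
  - 152.34.176.0/20 clear@20
  lookup 5.104.104.236: bits ε walk d0:- -> no-route
  lookup 135.199.2.128: bits 1000011111000111000 walk d0:-→d1:-→d2:-→d3:-→d4:-→d5:-→d6:-→d7:-→d8:-→d9:-→d10:-→d11:-→d12:-→d13:-→d14:-→d15:-→d16:H1→d17:-→d18:-→d19:- -> H1
  lookup 135.199.28.0: bits 1000011111000111000111 walk d0:-→d1:-→d2:-→d3:-→d4:-→d5:-→d6:-→d7:-→d8:-→d9:-→d10:-→d11:-→d12:-→d13:-→d14:-→d15:-→d16:H1→d17:-→d18:-→d19:-→d20:-→d21:-→d22:H0 -> H0
  add 142.30.0.0/16 -> H2 at depth 16
  lookup 135.199.28.0: bits 1000011111000111000111 walk d0:-→d1:-→d2:-→d3:-→d4:-→d5:-→d6:-→d7:-→d8:-→d9:-→d10:-→d11:-→d12:-→d13:-→d14:-→d15:-→d16:H1→d17:-→d18:-→d19:-→d20:-→d21:-→d22:H0 -> H0
  - 135.199.28.0/22 clear@22
  - 142.30.0.0/16 clear@16
  lookup 135.199.0.18: bits 1000011111000111000 walk d0:-→d1:-→d2:-→d3:-→d4:-→d5:-→d6:-→d7:-→d8:-→d9:-→d10:-→d11:-→d12:-→d13:-→d14:-→d15:-→d16:H1→d17:-→d18:-→d19:- -> H1
  add 135.199.29.0/24 -> H1 at depth 24
  lookup 135.199.29.2: bits 100001111100011100011101 walk d0:-→d1:-→d2:-→d3:-→d4:-→d5:-→d6:-→d7:-→d8:-→d9:-→d10:-→d11:-→d12:-→d13:-→d14:-→d15:-→d16:H1→d17:-→d18:-→d19:-→d20:-→d21:-→d22:-→d23:-→d24:H1 -> H1
  add 135.192.0.0/12 -> H2 at depth 12
  lookup 135.192.0.168: bits 1000011111000 walk d0:-→d1:-→d2:-→d3:-→d4:-→d5:-→d6:-→d7:-→d8:-→d9:-→d10:-→d11:-→d12:H2→d13:- -> H2
  lookup 135.199.2.216: bits 1000011111000111000 walk d0:-→d1:-→d2:-→d3:-→d4:-→d5:-→d6:-→d7:-→d8:-→d9:-→d10:-→d11:-→d12:H2→d13:-→d14:-→d15:-→d16:H1→d17:-→d18:-→d19:- -> H1
  add 226.154.38.160/28 -> H1 at depth 28
  - 135.192.0.0/12 clear@12
  add 226.154.32.0/20 -> H2 at depth 20
  add 226.152.0.0/14 -> H1 at depth 14
  lookup 135.199.29.3: bits 100001111100011100011101 walk d0:-→d1:-→d2:-→d3:-→d4:-→d5:-→d6:-→d7:-→d8:-→d9:-→d10:-→d11:-→d12:-→d13:-→d14:-→d15:-→d16:H1→d17:-→d18:-→d19:-→d20:-→d21:-→d22:-→d23:-→d24:H1 -> H1
  lookup 226.154.32.0: bits 111000101001101000100 walk d0:-→d1:-→d2:-→d3:-→d4:-→d5:-→d6:-→d7:-→d8:-→d9:-→d10:-→d11:-→d12:-→d13:-→d14:H1→d15:-→d16:-→d17:-→d18:-→d19:-→d20:H2→d21:- -> H2
  add 142.30.193.0/24 -> H2 at depth 24
  add 226.154.38.0/24 -> H1 at depth 24
  lookup 226.152.0.18: bits 11100010100110 walk d0:-→d1:-→d2:-→d3:-→d4:-→d5:-→d6:-→d7:-→d8:-→d9:-→d10:-→d11:-→d12:-→d13:-→d14:H1 -> H1
  - 226.154.38.160/28 clear@28
  add 0.0.0.0/0 -> H1 at depth 0
  add 132.0.0.0/6 -> H1 at depth 6
  lookup 226.154.38.11: bits 111000101001101000100110 walk d0:H1→d1:-→d2:-→d3:-→d4:-→d5:-→d6:-→d7:-→d8:-→d9:-→d10:-→d11:-→d12:-→d13:-→d14:H1→d15:-→d16:-→d17:-→d18:-→d19:-→d20:H2→d21:-→d22:-→d23:-→d24:H1 -> H1
  add 142.30.193.128/25 -> H0 at depth 25
  add 226.144.0.0/12 -> H0 at depth 12
  lookup 135.199.36.14: bits 100001111100011100 walk d0:H1→d1:-→d2:-→d3:-→d4:-→d5:-→d6:H1→d7:-→d8:-→d9:-→d10:-→d11:-→d12:-→d13:-→d14:-→d15:-→d16:H1→d17:-→d18:- -> H1
  lookup 226.149.97.24: bits 111000101001 walk d0:H1→d1:-→d2:-→d3:-→d4:-→d5:-→d6:-→d7:-→d8:-→d9:-→d10:-→d11:-→d12:H0 -> H0
  add 226.154.38.160/29 -> H1 at depth 29
  add 135.199.16.0/20 -> H1 at depth 20
  lookup 142.30.193.140: bits 1000111000011110110000011 walk d0:H1→d1:-→d2:-→d3:-→d4:-→d5:-→d6:-→d7:-→d8:-→d9:-→d10:-→d11:-→d12:-→d13:-→d14:-→d15:-→d16:-→d17:-→d18:-→d19:-→d20:-→d21:-→d22:-→d23:-→d24:H2→d25:H0 -> H0
  lookup 226.154.38.5: bits 111000101001101000100110 walk d0:H1→d1:-→d2:-→d3:-→d4:-→d5:-→d6:-→d7:-→d8:-→d9:-→d10:-→d11:-→d12:H0→d13:-→d14:H1→d15:-→d16:-→d17:-→d18:-→d19:-→d20:H2→d21:-→d22:-→d23:-→d24:H1 -> H1

== LOOKUPS ==
["H1","no-route","H1","H0","H0","H1","H1","H2","H1","H1","H2","H1","H1","H1","H0","H0","H1"]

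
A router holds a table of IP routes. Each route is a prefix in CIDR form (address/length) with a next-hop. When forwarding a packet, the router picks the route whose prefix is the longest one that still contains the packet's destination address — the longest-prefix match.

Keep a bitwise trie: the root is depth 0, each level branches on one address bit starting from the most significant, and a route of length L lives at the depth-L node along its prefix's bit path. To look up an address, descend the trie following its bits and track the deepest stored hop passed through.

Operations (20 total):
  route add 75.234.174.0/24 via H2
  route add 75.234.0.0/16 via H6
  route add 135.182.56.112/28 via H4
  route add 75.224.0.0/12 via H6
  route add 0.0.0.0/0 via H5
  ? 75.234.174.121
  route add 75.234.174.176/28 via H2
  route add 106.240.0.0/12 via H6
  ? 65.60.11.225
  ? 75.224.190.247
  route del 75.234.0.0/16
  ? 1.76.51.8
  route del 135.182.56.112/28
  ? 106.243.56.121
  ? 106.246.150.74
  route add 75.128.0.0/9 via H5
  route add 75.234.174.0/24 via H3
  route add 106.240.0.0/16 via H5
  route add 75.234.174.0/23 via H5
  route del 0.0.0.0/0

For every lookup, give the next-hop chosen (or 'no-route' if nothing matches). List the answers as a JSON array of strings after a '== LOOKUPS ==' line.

Trace:
  add 75.234.174.0/24 -> H2 at depth 24
  add 75.234.0.0/16 -> H6 at depth 16
  add 135.182.56.112/28 -> H4 at depth 28
  add 75.224.0.0/12 -> H6 at depth 12
  add 0.0.0.0/0 -> H5 at depth 0
  lookup 75.234.174.121: bits 010010111110101010101110 walk d0:H5→d1:-→d2:-→d3:-→d4:-→d5:-→d6:-→d7:-→d8:-→d9:-→d10:-→d11:-→d12:H6→d13:-→d14:-→d15:-→d16:H6→d17:-→d18:-→d19:-→d20:-→d21:-→d22:-→d23:-→d24:H2 -> H2
  add 75.234.174.176/28 -> H2 at depth 28
  add 106.240.0.0/12 -> H6 at depth 12
  lookup 65.60.11.225: bits 0100 walk d0:H5→d1:-→d2:-→d3:-→d4:- -> H5
  lookup 75.224.190.247: bits 010010111110 walk d0:H5→d1:-→d2:-→d3:-→d4:-→d5:-→d6:-→d7:-→d8:-→d9:-→d10:-→d11:-→d12:H6 -> H6
  - 75.234.0.0/16 clear@16
  lookup 1.76.51.8: bits 0 walk d0:H5→d1:- -> H5
  - 135.182.56.112/28 clear@28
  lookup 106.243.56.121: bits 011010101111 walk d0:H5→d1:-→d2:-→d3:-→d4:-→d5:-→d6:-→d7:-→d8:-→d9:-→d10:-→d11:-→d12:H6 -> H6
  lookup 106.246.150.74: bits 011010101111 walk d0:H5→d1:-→d2:-→d3:-→d4:-→d5:-→d6:-→d7:-→d8:-→d9:-→d10:-→d11:-→d12:H6 -> H6
  add 75.128.0.0/9 -> H5 at depth 9
  add 75.234.174.0/24 -> H3 at depth 24
  add 106.240.0.0/16 -> H5 at depth 16
  add 75.234.174.0/23 -> H5 at depth 23
  - 0.0.0.0/0 clear@0

== LOOKUPS ==
["H2","H5","H6","H5","H6","H6"]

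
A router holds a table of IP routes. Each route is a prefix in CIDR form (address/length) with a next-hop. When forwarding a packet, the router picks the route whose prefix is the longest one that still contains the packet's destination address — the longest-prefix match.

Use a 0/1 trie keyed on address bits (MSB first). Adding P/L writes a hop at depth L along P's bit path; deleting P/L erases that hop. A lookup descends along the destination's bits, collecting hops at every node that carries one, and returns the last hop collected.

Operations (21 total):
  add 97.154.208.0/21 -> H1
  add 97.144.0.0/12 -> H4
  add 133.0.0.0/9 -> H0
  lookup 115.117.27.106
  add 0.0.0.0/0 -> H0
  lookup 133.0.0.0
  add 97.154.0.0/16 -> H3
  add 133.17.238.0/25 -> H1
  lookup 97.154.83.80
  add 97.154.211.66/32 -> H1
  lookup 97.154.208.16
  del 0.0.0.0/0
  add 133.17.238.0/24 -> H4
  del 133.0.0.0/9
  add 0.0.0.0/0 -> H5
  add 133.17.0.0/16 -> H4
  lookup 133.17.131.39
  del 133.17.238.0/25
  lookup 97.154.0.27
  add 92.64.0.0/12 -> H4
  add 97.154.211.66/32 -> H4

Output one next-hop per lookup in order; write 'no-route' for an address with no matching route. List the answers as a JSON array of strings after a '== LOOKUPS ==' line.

Apply in order:
  add 97.154.208.0/21 -> H1 at depth 21
  add 97.144.0.0/12 -> H4 at depth 12
  add 133.0.0.0/9 -> H0 at depth 9
  ? 115.117.27.106  path d0:-→d1:-→d2:-→d3:-  best=no-route
  add 0.0.0.0/0 -> H0 at depth 0
  ? 133.0.0.0  path d0:H0→d1:-→d2:-→d3:-→d4:-→d5:-→d6:-→d7:-→d8:-→d9:H0  best=H0
  add 97.154.0.0/16 -> H3 at depth 16
  add 133.17.238.0/25 -> H1 at depth 25
  ? 97.154.83.80  path d0:H0→d1:-→d2:-→d3:-→d4:-→d5:-→d6:-→d7:-→d8:-→d9:-→d10:-→d11:-→d12:H4→d13:-→d14:-→d15:-→d16:H3  best=H3
  add 97.154.211.66/32 -> H1 at depth 32
  ? 97.154.208.16  path d0:H0→d1:-→d2:-→d3:-→d4:-→d5:-→d6:-→d7:-→d8:-→d9:-→d10:-→d11:-→d12:H4→d13:-→d14:-→d15:-→d16:H3→d17:-→d18:-→d19:-→d20:-→d21:H1→d22:-  best=H1
  del 0.0.0.0/0 (clear depth 0)
  add 133.17.238.0/24 -> H4 at depth 24
  del 133.0.0.0/9 (clear depth 9)
  add 0.0.0.0/0 -> H5 at depth 0
  add 133.17.0.0/16 -> H4 at depth 16
  ? 133.17.131.39  path d0:H5→d1:-→d2:-→d3:-→d4:-→d5:-→d6:-→d7:-→d8:-→d9:-→d10:-→d11:-→d12:-→d13:-→d14:-→d15:-→d16:H4→d17:-  best=H4
  del 133.17.238.0/25 (clear depth 25)
  ? 97.154.0.27  path d0:H5→d1:-→d2:-→d3:-→d4:-→d5:-→d6:-→d7:-→d8:-→d9:-→d10:-→d11:-→d12:H4→d13:-→d14:-→d15:-→d16:H3  best=H3
  add 92.64.0.0/12 -> H4 at depth 12
  add 97.154.211.66/32 -> H4 at depth 32

== LOOKUPS ==
["no-route","H0","H3","H1","H4","H3"]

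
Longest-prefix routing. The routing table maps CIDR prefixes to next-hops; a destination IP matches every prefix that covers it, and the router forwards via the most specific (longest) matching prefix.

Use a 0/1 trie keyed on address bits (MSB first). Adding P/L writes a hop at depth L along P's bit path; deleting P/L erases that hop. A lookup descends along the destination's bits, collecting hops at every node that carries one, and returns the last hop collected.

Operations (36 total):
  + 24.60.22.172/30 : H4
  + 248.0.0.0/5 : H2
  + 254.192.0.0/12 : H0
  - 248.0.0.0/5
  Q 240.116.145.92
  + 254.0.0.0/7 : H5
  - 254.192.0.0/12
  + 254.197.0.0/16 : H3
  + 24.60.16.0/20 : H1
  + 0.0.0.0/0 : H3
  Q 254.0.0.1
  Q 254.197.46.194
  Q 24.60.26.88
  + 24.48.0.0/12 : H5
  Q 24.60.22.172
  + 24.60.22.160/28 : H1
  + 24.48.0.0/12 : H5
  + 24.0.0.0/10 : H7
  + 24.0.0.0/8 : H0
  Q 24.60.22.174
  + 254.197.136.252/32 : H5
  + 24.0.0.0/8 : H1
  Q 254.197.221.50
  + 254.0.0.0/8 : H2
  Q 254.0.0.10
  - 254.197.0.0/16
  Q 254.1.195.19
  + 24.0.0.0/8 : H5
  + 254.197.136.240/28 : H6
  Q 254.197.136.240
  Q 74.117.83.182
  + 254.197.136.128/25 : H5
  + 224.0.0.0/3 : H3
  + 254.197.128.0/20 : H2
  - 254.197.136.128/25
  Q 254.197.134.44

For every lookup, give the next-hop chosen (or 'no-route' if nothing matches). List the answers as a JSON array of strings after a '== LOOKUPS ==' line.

Apply in order:
  + 24.60.22.172/30 (H4) depth=30
  + 248.0.0.0/5 (H2) depth=5
  + 254.192.0.0/12 (H0) depth=12
  - 248.0.0.0/5 clear@5
  lookup 240.116.145.92: bits 1111 walk d0:-→d1:-→d2:-→d3:-→d4:- -> no-route
  + 254.0.0.0/7 (H5) depth=7
  - 254.192.0.0/12 clear@12
  + 254.197.0.0/16 (H3) depth=16
  + 24.60.16.0/20 (H1) depth=20
  + 0.0.0.0/0 (H3) depth=0
  lookup 254.0.0.1: bits 11111110 walk d0:H3→d1:-→d2:-→d3:-→d4:-→d5:-→d6:-→d7:H5→d8:- -> H5
  lookup 254.197.46.194: bits 1111111011000101 walk d0:H3→d1:-→d2:-→d3:-→d4:-→d5:-→d6:-→d7:H5→d8:-→d9:-→d10:-→d11:-→d12:-→d13:-→d14:-→d15:-→d16:H3 -> H3
  lookup 24.60.26.88: bits 00011000001111000001 walk d0:H3→d1:-→d2:-→d3:-→d4:-→d5:-→d6:-→d7:-→d8:-→d9:-→d10:-→d11:-→d12:-→d13:-→d14:-→d15:-→d16:-→d17:-→d18:-→d19:-→d20:H1 -> H1
  + 24.48.0.0/12 (H5) depth=12
  lookup 24.60.22.172: bits 000110000011110000010110101011 walk d0:H3→d1:-→d2:-→d3:-→d4:-→d5:-→d6:-→d7:-→d8:-→d9:-→d10:-→d11:-→d12:H5→d13:-→d14:-→d15:-→d16:-→d17:-→d18:-→d19:-→d20:H1→d21:-→d22:-→d23:-→d24:-→d25:-→d26:-→d27:-→d28:-→d29:-→d30:H4 -> H4
  + 24.60.22.160/28 (H1) depth=28
  + 24.48.0.0/12 (H5) depth=12
  + 24.0.0.0/10 (H7) depth=10
  + 24.0.0.0/8 (H0) depth=8
  lookup 24.60.22.174: bits 000110000011110000010110101011 walk d0:H3→d1:-→d2:-→d3:-→d4:-→d5:-→d6:-→d7:-→d8:H0→d9:-→d10:H7→d11:-→d12:H5→d13:-→d14:-→d15:-→d16:-→d17:-→d18:-→d19:-→d20:H1→d21:-→d22:-→d23:-→d24:-→d25:-→d26:-→d27:-→d28:H1→d29:-→d30:H4 -> H4
  + 254.197.136.252/32 (H5) depth=32
  + 24.0.0.0/8 (H1) depth=8
  lookup 254.197.221.50: bits 11111110110001011 walk d0:H3→d1:-→d2:-→d3:-→d4:-→d5:-→d6:-→d7:H5→d8:-→d9:-→d10:-→d11:-→d12:-→d13:-→d14:-→d15:-→d16:H3→d17:- -> H3
  + 254.0.0.0/8 (H2) depth=8
  lookup 254.0.0.10: bits 11111110 walk d0:H3→d1:-→d2:-→d3:-→d4:-→d5:-→d6:-→d7:H5→d8:H2 -> H2
  - 254.197.0.0/16 clear@16
  lookup 254.1.195.19: bits 11111110 walk d0:H3→d1:-→d2:-→d3:-→d4:-→d5:-→d6:-→d7:H5→d8:H2 -> H2
  + 24.0.0.0/8 (H5) depth=8
  + 254.197.136.240/28 (H6) depth=28
  lookup 254.197.136.240: bits 1111111011000101100010001111 walk d0:H3→d1:-→d2:-→d3:-→d4:-→d5:-→d6:-→d7:H5→d8:H2→d9:-→d10:-→d11:-→d12:-→d13:-→d14:-→d15:-→d16:-→d17:-→d18:-→d19:-→d20:-→d21:-→d22:-→d23:-→d24:-→d25:-→d26:-→d27:-→d28:H6 -> H6
  lookup 74.117.83.182: bits 0 walk d0:H3→d1:- -> H3
  + 254.197.136.128/25 (H5) depth=25
  + 224.0.0.0/3 (H3) depth=3
  + 254.197.128.0/20 (H2) depth=20
  - 254.197.136.128/25 clear@25
  lookup 254.197.134.44: bits 11111110110001011000 walk d0:H3→d1:-→d2:-→d3:H3→d4:-→d5:-→d6:-→d7:H5→d8:H2→d9:-→d10:-→d11:-→d12:-→d13:-→d14:-→d15:-→d16:-→d17:-→d18:-→d19:-→d20:H2 -> H2

== LOOKUPS ==
["no-route","H5","H3","H1","H4","H4","H3","H2","H2","H6","H3","H2"]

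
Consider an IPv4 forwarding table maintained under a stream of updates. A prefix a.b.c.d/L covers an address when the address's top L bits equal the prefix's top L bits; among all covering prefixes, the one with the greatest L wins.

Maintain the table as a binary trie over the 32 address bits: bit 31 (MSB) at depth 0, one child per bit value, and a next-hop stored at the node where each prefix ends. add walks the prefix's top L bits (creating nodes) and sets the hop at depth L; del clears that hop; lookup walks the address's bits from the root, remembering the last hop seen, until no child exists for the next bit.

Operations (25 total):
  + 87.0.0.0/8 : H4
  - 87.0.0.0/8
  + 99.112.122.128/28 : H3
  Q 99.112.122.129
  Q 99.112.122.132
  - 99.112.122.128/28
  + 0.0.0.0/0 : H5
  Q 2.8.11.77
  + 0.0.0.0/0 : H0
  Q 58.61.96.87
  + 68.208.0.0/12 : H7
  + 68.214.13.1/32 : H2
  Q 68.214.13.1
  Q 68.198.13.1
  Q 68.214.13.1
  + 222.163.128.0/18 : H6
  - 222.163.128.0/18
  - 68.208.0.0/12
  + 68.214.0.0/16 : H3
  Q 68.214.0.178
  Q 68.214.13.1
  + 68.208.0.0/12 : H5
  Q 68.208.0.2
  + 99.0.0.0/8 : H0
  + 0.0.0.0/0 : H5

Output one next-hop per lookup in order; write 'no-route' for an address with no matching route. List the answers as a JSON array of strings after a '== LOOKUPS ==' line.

Apply in order:
  + 87.0.0.0/8 (H4) depth=8
  del 87.0.0.0/8 (clear depth 8)
  + 99.112.122.128/28 (H3) depth=28
  ? 99.112.122.129  path d0:-→d1:-→d2:-→d3:-→d4:-→d5:-→d6:-→d7:-→d8:-→d9:-→d10:-→d11:-→d12:-→d13:-→d14:-→d15:-→d16:-→d17:-→d18:-→d19:-→d20:-→d21:-→d22:-→d23:-→d24:-→d25:-→d26:-→d27:-→d28:H3  best=H3
  ? 99.112.122.132  path d0:-→d1:-→d2:-→d3:-→d4:-→d5:-→d6:-→d7:-→d8:-→d9:-→d10:-→d11:-→d12:-→d13:-→d14:-→d15:-→d16:-→d17:-→d18:-→d19:-→d20:-→d21:-→d22:-→d23:-→d24:-→d25:-→d26:-→d27:-→d28:H3  best=H3
  del 99.112.122.128/28 (clear depth 28)
  + 0.0.0.0/0 (H5) depth=0
  ? 2.8.11.77  path d0:H5→d1:-  best=H5
  + 0.0.0.0/0 (H0) depth=0
  ? 58.61.96.87  path d0:H0→d1:-  best=H0
  + 68.208.0.0/12 (H7) depth=12
  + 68.214.13.1/32 (H2) depth=32
  ? 68.214.13.1  path d0:H0→d1:-→d2:-→d3:-→d4:-→d5:-→d6:-→d7:-→d8:-→d9:-→d10:-→d11:-→d12:H7→d13:-→d14:-→d15:-→d16:-→d17:-→d18:-→d19:-→d20:-→d21:-→d22:-→d23:-→d24:-→d25:-→d26:-→d27:-→d28:-→d29:-→d30:-→d31:-→d32:H2  best=H2
  ? 68.198.13.1  path d0:H0→d1:-→d2:-→d3:-→d4:-→d5:-→d6:-→d7:-→d8:-→d9:-→d10:-→d11:-  best=H0
  ? 68.214.13.1  path d0:H0→d1:-→d2:-→d3:-→d4:-→d5:-→d6:-→d7:-→d8:-→d9:-→d10:-→d11:-→d12:H7→d13:-→d14:-→d15:-→d16:-→d17:-→d18:-→d19:-→d20:-→d21:-→d22:-→d23:-→d24:-→d25:-→d26:-→d27:-→d28:-→d29:-→d30:-→d31:-→d32:H2  best=H2
  + 222.163.128.0/18 (H6) depth=18
  del 222.163.128.0/18 (clear depth 18)
  del 68.208.0.0/12 (clear depth 12)
  + 68.214.0.0/16 (H3) depth=16
  ? 68.214.0.178  path d0:H0→d1:-→d2:-→d3:-→d4:-→d5:-→d6:-→d7:-→d8:-→d9:-→d10:-→d11:-→d12:-→d13:-→d14:-→d15:-→d16:H3→d17:-→d18:-→d19:-→d20:-  best=H3
  ? 68.214.13.1  path d0:H0→d1:-→d2:-→d3:-→d4:-→d5:-→d6:-→d7:-→d8:-→d9:-→d10:-→d11:-→d12:-→d13:-→d14:-→d15:-→d16:H3→d17:-→d18:-→d19:-→d20:-→d21:-→d22:-→d23:-→d24:-→d25:-→d26:-→d27:-→d28:-→d29:-→d30:-→d31:-→d32:H2  best=H2
  + 68.208.0.0/12 (H5) depth=12
  ? 68.208.0.2  path d0:H0→d1:-→d2:-→d3:-→d4:-→d5:-→d6:-→d7:-→d8:-→d9:-→d10:-→d11:-→d12:H5→d13:-  best=H5
  + 99.0.0.0/8 (H0) depth=8
  + 0.0.0.0/0 (H5) depth=0

== LOOKUPS ==
["H3","H3","H5","H0","H2","H0","H2","H3","H2","H5"]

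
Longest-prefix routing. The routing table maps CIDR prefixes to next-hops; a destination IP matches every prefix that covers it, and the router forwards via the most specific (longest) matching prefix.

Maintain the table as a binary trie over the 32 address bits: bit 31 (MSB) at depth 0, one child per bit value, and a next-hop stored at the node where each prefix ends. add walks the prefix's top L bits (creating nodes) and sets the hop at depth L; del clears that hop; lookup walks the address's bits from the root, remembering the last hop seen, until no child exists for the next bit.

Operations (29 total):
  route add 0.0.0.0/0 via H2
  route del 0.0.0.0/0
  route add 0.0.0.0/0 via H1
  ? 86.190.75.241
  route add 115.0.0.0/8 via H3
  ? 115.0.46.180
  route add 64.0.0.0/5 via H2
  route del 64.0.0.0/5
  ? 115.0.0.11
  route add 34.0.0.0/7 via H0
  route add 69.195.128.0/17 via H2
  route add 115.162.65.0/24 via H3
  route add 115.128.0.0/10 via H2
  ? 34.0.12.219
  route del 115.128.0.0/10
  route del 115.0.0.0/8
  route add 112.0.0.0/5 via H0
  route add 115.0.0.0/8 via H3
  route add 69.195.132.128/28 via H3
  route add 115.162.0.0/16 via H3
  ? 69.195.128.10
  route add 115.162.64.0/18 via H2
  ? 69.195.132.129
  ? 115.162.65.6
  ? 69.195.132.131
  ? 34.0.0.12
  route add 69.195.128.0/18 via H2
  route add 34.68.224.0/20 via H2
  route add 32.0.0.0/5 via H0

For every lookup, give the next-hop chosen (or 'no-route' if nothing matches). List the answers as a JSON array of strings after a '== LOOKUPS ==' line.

Apply in order:
  + 0.0.0.0/0 (H2) depth=0
  del 0.0.0.0/0 (clear depth 0)
  + 0.0.0.0/0 (H1) depth=0
  lookup 86.190.75.241: bits ε walk d0:H1 -> H1
  + 115.0.0.0/8 (H3) depth=8
  lookup 115.0.46.180: bits 01110011 walk d0:H1→d1:-→d2:-→d3:-→d4:-→d5:-→d6:-→d7:-→d8:H3 -> H3
  + 64.0.0.0/5 (H2) depth=5
  del 64.0.0.0/5 (clear depth 5)
  lookup 115.0.0.11: bits 01110011 walk d0:H1→d1:-→d2:-→d3:-→d4:-→d5:-→d6:-→d7:-→d8:H3 -> H3
  + 34.0.0.0/7 (H0) depth=7
  + 69.195.128.0/17 (H2) depth=17
  + 115.162.65.0/24 (H3) depth=24
  + 115.128.0.0/10 (H2) depth=10
  lookup 34.0.12.219: bits 0010001 walk d0:H1→d1:-→d2:-→d3:-→d4:-→d5:-→d6:-→d7:H0 -> H0
  del 115.128.0.0/10 (clear depth 10)
  del 115.0.0.0/8 (clear depth 8)
  + 112.0.0.0/5 (H0) depth=5
  + 115.0.0.0/8 (H3) depth=8
  + 69.195.132.128/28 (H3) depth=28
  + 115.162.0.0/16 (H3) depth=16
  lookup 69.195.128.10: bits 010001011100001110000 walk d0:H1→d1:-→d2:-→d3:-→d4:-→d5:-→d6:-→d7:-→d8:-→d9:-→d10:-→d11:-→d12:-→d13:-→d14:-→d15:-→d16:-→d17:H2→d18:-→d19:-→d20:-→d21:- -> H2
  + 115.162.64.0/18 (H2) depth=18
  lookup 69.195.132.129: bits 0100010111000011100001001000 walk d0:H1→d1:-→d2:-→d3:-→d4:-→d5:-→d6:-→d7:-→d8:-→d9:-→d10:-→d11:-→d12:-→d13:-→d14:-→d15:-→d16:-→d17:H2→d18:-→d19:-→d20:-→d21:-→d22:-→d23:-→d24:-→d25:-→d26:-→d27:-→d28:H3 -> H3
  lookup 115.162.65.6: bits 011100111010001001000001 walk d0:H1→d1:-→d2:-→d3:-→d4:-→d5:H0→d6:-→d7:-→d8:H3→d9:-→d10:-→d11:-→d12:-→d13:-→d14:-→d15:-→d16:H3→d17:-→d18:H2→d19:-→d20:-→d21:-→d22:-→d23:-→d24:H3 -> H3
  lookup 69.195.132.131: bits 0100010111000011100001001000 walk d0:H1→d1:-→d2:-→d3:-→d4:-→d5:-→d6:-→d7:-→d8:-→d9:-→d10:-→d11:-→d12:-→d13:-→d14:-→d15:-→d16:-→d17:H2→d18:-→d19:-→d20:-→d21:-→d22:-→d23:-→d24:-→d25:-→d26:-→d27:-→d28:H3 -> H3
  lookup 34.0.0.12: bits 0010001 walk d0:H1→d1:-→d2:-→d3:-→d4:-→d5:-→d6:-→d7:H0 -> H0
  + 69.195.128.0/18 (H2) depth=18
  + 34.68.224.0/20 (H2) depth=20
  + 32.0.0.0/5 (H0) depth=5

== LOOKUPS ==
["H1","H3","H3","H0","H2","H3","H3","H3","H0"]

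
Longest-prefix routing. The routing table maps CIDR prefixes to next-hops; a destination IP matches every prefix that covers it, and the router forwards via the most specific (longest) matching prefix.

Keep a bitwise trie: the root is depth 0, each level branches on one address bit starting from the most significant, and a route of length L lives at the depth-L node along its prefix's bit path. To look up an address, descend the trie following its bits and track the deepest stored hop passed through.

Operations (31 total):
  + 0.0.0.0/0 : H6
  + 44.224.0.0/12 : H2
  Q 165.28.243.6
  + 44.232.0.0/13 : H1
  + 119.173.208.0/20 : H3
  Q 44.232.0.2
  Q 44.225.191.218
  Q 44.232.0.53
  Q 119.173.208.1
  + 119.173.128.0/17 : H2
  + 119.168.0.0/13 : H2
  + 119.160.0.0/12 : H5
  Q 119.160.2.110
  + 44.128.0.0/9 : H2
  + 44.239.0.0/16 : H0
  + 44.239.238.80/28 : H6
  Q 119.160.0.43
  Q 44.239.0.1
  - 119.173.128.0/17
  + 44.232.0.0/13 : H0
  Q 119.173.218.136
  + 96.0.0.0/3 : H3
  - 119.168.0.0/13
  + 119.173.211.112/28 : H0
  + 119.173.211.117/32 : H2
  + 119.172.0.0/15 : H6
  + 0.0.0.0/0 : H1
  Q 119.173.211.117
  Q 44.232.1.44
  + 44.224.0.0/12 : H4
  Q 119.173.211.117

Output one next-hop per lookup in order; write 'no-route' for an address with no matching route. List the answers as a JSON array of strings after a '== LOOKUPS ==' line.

Process each operation:
  + 0.0.0.0/0 (H6) depth=0
  + 44.224.0.0/12 (H2) depth=12
  Q 165.28.243.6: descend ε ; hops seen [H6] ; pick H6
  + 44.232.0.0/13 (H1) depth=13
  + 119.173.208.0/20 (H3) depth=20
  Q 44.232.0.2: descend 0010110011101 ; hops seen [H6,H2,H1] ; pick H1
  Q 44.225.191.218: descend 001011001110 ; hops seen [H6,H2] ; pick H2
  Q 44.232.0.53: descend 0010110011101 ; hops seen [H6,H2,H1] ; pick H1
  Q 119.173.208.1: descend 01110111101011011101 ; hops seen [H6,H3] ; pick H3
  + 119.173.128.0/17 (H2) depth=17
  + 119.168.0.0/13 (H2) depth=13
  + 119.160.0.0/12 (H5) depth=12
  Q 119.160.2.110: descend 011101111010 ; hops seen [H6,H5] ; pick H5
  + 44.128.0.0/9 (H2) depth=9
  + 44.239.0.0/16 (H0) depth=16
  + 44.239.238.80/28 (H6) depth=28
  Q 119.160.0.43: descend 011101111010 ; hops seen [H6,H5] ; pick H5
  Q 44.239.0.1: descend 0010110011101111 ; hops seen [H6,H2,H2,H1,H0] ; pick H0
  del 119.173.128.0/17 (clear depth 17)
  + 44.232.0.0/13 (H0) depth=13
  Q 119.173.218.136: descend 01110111101011011101 ; hops seen [H6,H5,H2,H3] ; pick H3
  + 96.0.0.0/3 (H3) depth=3
  del 119.168.0.0/13 (clear depth 13)
  + 119.173.211.112/28 (H0) depth=28
  + 119.173.211.117/32 (H2) depth=32
  + 119.172.0.0/15 (H6) depth=15
  + 0.0.0.0/0 (H1) depth=0
  Q 119.173.211.117: descend 01110111101011011101001101110101 ; hops seen [H1,H3,H5,H6,H3,H0,H2] ; pick H2
  Q 44.232.1.44: descend 0010110011101 ; hops seen [H1,H2,H2,H0] ; pick H0
  + 44.224.0.0/12 (H4) depth=12
  Q 119.173.211.117: descend 01110111101011011101001101110101 ; hops seen [H1,H3,H5,H6,H3,H0,H2] ; pick H2

== LOOKUPS ==
["H6","H1","H2","H1","H3","H5","H5","H0","H3","H2","H0","H2"]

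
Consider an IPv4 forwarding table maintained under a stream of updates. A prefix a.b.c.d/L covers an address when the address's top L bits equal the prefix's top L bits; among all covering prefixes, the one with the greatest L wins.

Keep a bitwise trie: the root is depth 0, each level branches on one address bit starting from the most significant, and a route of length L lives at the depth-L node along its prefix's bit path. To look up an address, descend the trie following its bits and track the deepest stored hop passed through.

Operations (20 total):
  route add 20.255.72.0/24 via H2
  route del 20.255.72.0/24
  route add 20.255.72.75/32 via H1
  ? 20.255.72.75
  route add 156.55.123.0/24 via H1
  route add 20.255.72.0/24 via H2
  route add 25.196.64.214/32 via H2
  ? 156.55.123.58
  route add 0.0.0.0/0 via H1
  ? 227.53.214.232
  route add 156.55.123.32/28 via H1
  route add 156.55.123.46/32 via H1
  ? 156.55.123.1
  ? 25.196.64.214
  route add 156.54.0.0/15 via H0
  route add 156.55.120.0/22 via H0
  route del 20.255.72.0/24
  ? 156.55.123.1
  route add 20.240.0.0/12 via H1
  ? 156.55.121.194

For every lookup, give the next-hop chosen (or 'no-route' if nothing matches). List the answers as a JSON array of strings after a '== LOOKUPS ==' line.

Trace:
  add 20.255.72.0/24 -> H2 at depth 24
  - 20.255.72.0/24 clear@24
  add 20.255.72.75/32 -> H1 at depth 32
  lookup 20.255.72.75: bits 00010100111111110100100001001011 walk d0:-→d1:-→d2:-→d3:-→d4:-→d5:-→d6:-→d7:-→d8:-→d9:-→d10:-→d11:-→d12:-→d13:-→d14:-→d15:-→d16:-→d17:-→d18:-→d19:-→d20:-→d21:-→d22:-→d23:-→d24:-→d25:-→d26:-→d27:-→d28:-→d29:-→d30:-→d31:-→d32:H1 -> H1
  add 156.55.123.0/24 -> H1 at depth 24
  add 20.255.72.0/24 -> H2 at depth 24
  add 25.196.64.214/32 -> H2 at depth 32
  lookup 156.55.123.58: bits 100111000011011101111011 walk d0:-→d1:-→d2:-→d3:-→d4:-→d5:-→d6:-→d7:-→d8:-→d9:-→d10:-→d11:-→d12:-→d13:-→d14:-→d15:-→d16:-→d17:-→d18:-→d19:-→d20:-→d21:-→d22:-→d23:-→d24:H1 -> H1
  add 0.0.0.0/0 -> H1 at depth 0
  lookup 227.53.214.232: bits 1 walk d0:H1→d1:- -> H1
  add 156.55.123.32/28 -> H1 at depth 28
  add 156.55.123.46/32 -> H1 at depth 32
  lookup 156.55.123.1: bits 10011100001101110111101100 walk d0:H1→d1:-→d2:-→d3:-→d4:-→d5:-→d6:-→d7:-→d8:-→d9:-→d10:-→d11:-→d12:-→d13:-→d14:-→d15:-→d16:-→d17:-→d18:-→d19:-→d20:-→d21:-→d22:-→d23:-→d24:H1→d25:-→d26:- -> H1
  lookup 25.196.64.214: bits 00011001110001000100000011010110 walk d0:H1→d1:-→d2:-→d3:-→d4:-→d5:-→d6:-→d7:-→d8:-→d9:-→d10:-→d11:-→d12:-→d13:-→d14:-→d15:-→d16:-→d17:-→d18:-→d19:-→d20:-→d21:-→d22:-→d23:-→d24:-→d25:-→d26:-→d27:-→d28:-→d29:-→d30:-→d31:-→d32:H2 -> H2
  add 156.54.0.0/15 -> H0 at depth 15
  add 156.55.120.0/22 -> H0 at depth 22
  - 20.255.72.0/24 clear@24
  lookup 156.55.123.1: bits 10011100001101110111101100 walk d0:H1→d1:-→d2:-→d3:-→d4:-→d5:-→d6:-→d7:-→d8:-→d9:-→d10:-→d11:-→d12:-→d13:-→d14:-→d15:H0→d16:-→d17:-→d18:-→d19:-→d20:-→d21:-→d22:H0→d23:-→d24:H1→d25:-→d26:- -> H1
  add 20.240.0.0/12 -> H1 at depth 12
  lookup 156.55.121.194: bits 1001110000110111011110 walk d0:H1→d1:-→d2:-→d3:-→d4:-→d5:-→d6:-→d7:-→d8:-→d9:-→d10:-→d11:-→d12:-→d13:-→d14:-→d15:H0→d16:-→d17:-→d18:-→d19:-→d20:-→d21:-→d22:H0 -> H0

== LOOKUPS ==
["H1","H1","H1","H1","H2","H1","H0"]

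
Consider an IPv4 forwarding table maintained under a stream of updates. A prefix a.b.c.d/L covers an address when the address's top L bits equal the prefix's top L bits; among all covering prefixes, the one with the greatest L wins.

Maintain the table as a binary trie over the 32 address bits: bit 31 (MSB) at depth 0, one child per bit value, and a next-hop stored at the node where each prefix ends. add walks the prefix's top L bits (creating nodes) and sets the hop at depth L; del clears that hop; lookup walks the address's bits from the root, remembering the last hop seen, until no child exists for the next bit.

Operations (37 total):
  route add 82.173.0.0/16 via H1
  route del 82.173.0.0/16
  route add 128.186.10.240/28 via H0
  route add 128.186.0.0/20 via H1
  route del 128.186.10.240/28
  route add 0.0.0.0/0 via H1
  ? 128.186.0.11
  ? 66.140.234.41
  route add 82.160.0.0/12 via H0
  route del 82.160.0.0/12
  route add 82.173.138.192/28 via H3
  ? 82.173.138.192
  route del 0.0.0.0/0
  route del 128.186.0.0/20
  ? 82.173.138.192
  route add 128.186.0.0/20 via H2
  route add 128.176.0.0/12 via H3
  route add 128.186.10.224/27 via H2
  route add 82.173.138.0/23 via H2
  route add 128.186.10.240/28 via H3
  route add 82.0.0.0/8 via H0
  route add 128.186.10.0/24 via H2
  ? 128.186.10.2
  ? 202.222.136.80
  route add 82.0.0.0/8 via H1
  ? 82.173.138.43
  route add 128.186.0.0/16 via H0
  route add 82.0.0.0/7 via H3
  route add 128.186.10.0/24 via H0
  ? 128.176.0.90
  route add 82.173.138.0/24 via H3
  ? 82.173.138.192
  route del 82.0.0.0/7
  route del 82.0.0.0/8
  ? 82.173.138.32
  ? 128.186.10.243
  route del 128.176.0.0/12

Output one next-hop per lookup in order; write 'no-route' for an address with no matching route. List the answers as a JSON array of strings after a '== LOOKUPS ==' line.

Trace:
  add 82.173.0.0/16 -> H1 at depth 16
  del 82.173.0.0/16 (clear depth 16)
  add 128.186.10.240/28 -> H0 at depth 28
  add 128.186.0.0/20 -> H1 at depth 20
  del 128.186.10.240/28 (clear depth 28)
  add 0.0.0.0/0 -> H1 at depth 0
  ? 128.186.0.11  path d0:H1→d1:-→d2:-→d3:-→d4:-→d5:-→d6:-→d7:-→d8:-→d9:-→d10:-→d11:-→d12:-→d13:-→d14:-→d15:-→d16:-→d17:-→d18:-→d19:-→d20:H1  best=H1
  ? 66.140.234.41  path d0:H1→d1:-→d2:-→d3:-  best=H1
  add 82.160.0.0/12 -> H0 at depth 12
  del 82.160.0.0/12 (clear depth 12)
  add 82.173.138.192/28 -> H3 at depth 28
  ? 82.173.138.192  path d0:H1→d1:-→d2:-→d3:-→d4:-→d5:-→d6:-→d7:-→d8:-→d9:-→d10:-→d11:-→d12:-→d13:-→d14:-→d15:-→d16:-→d17:-→d18:-→d19:-→d20:-→d21:-→d22:-→d23:-→d24:-→d25:-→d26:-→d27:-→d28:H3  best=H3
  del 0.0.0.0/0 (clear depth 0)
  del 128.186.0.0/20 (clear depth 20)
  ? 82.173.138.192  path d0:-→d1:-→d2:-→d3:-→d4:-→d5:-→d6:-→d7:-→d8:-→d9:-→d10:-→d11:-→d12:-→d13:-→d14:-→d15:-→d16:-→d17:-→d18:-→d19:-→d20:-→d21:-→d22:-→d23:-→d24:-→d25:-→d26:-→d27:-→d28:H3  best=H3
  add 128.186.0.0/20 -> H2 at depth 20
  add 128.176.0.0/12 -> H3 at depth 12
  add 128.186.10.224/27 -> H2 at depth 27
  add 82.173.138.0/23 -> H2 at depth 23
  add 128.186.10.240/28 -> H3 at depth 28
  add 82.0.0.0/8 -> H0 at depth 8
  add 128.186.10.0/24 -> H2 at depth 24
  ? 128.186.10.2  path d0:-→d1:-→d2:-→d3:-→d4:-→d5:-→d6:-→d7:-→d8:-→d9:-→d10:-→d11:-→d12:H3→d13:-→d14:-→d15:-→d16:-→d17:-→d18:-→d19:-→d20:H2→d21:-→d22:-→d23:-→d24:H2  best=H2
  ? 202.222.136.80  path d0:-→d1:-  best=no-route
  add 82.0.0.0/8 -> H1 at depth 8
  ? 82.173.138.43  path d0:-→d1:-→d2:-→d3:-→d4:-→d5:-→d6:-→d7:-→d8:H1→d9:-→d10:-→d11:-→d12:-→d13:-→d14:-→d15:-→d16:-→d17:-→d18:-→d19:-→d20:-→d21:-→d22:-→d23:H2→d24:-  best=H2
  add 128.186.0.0/16 -> H0 at depth 16
  add 82.0.0.0/7 -> H3 at depth 7
  add 128.186.10.0/24 -> H0 at depth 24
  ? 128.176.0.90  path d0:-→d1:-→d2:-→d3:-→d4:-→d5:-→d6:-→d7:-→d8:-→d9:-→d10:-→d11:-→d12:H3  best=H3
  add 82.173.138.0/24 -> H3 at depth 24
  ? 82.173.138.192  path d0:-→d1:-→d2:-→d3:-→d4:-→d5:-→d6:-→d7:H3→d8:H1→d9:-→d10:-→d11:-→d12:-→d13:-→d14:-→d15:-→d16:-→d17:-→d18:-→d19:-→d20:-→d21:-→d22:-→d23:H2→d24:H3→d25:-→d26:-→d27:-→d28:H3  best=H3
  del 82.0.0.0/7 (clear depth 7)
  del 82.0.0.0/8 (clear depth 8)
  ? 82.173.138.32  path d0:-→d1:-→d2:-→d3:-→d4:-→d5:-→d6:-→d7:-→d8:-→d9:-→d10:-→d11:-→d12:-→d13:-→d14:-→d15:-→d16:-→d17:-→d18:-→d19:-→d20:-→d21:-→d22:-→d23:H2→d24:H3  best=H3
  ? 128.186.10.243  path d0:-→d1:-→d2:-→d3:-→d4:-→d5:-→d6:-→d7:-→d8:-→d9:-→d10:-→d11:-→d12:H3→d13:-→d14:-→d15:-→d16:H0→d17:-→d18:-→d19:-→d20:H2→d21:-→d22:-→d23:-→d24:H0→d25:-→d26:-→d27:H2→d28:H3  best=H3
  del 128.176.0.0/12 (clear depth 12)

== LOOKUPS ==
["H1","H1","H3","H3","H2","no-route","H2","H3","H3","H3","H3"]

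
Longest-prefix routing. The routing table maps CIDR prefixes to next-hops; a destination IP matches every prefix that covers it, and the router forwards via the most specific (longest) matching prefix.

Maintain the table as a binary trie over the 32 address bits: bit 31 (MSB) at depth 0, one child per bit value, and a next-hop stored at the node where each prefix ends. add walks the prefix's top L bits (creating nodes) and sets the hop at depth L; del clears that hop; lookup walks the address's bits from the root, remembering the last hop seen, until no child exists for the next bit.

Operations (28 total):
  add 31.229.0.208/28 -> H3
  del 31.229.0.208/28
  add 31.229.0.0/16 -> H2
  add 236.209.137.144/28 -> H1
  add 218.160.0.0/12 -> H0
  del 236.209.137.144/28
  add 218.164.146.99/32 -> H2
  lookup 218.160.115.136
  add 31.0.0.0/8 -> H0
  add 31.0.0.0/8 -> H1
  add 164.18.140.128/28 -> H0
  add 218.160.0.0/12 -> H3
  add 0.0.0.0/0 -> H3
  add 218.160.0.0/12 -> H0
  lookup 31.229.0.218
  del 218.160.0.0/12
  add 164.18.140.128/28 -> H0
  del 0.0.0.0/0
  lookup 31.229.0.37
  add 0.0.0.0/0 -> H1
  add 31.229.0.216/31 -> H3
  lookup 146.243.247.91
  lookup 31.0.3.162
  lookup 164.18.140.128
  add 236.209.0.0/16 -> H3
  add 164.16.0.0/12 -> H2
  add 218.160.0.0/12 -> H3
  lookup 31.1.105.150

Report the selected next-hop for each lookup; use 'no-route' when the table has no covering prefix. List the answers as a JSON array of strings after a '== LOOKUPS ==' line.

Process each operation:
  + 31.229.0.208/28 (H3) depth=28
  del 31.229.0.208/28 (clear depth 28)
  + 31.229.0.0/16 (H2) depth=16
  + 236.209.137.144/28 (H1) depth=28
  + 218.160.0.0/12 (H0) depth=12
  del 236.209.137.144/28 (clear depth 28)
  + 218.164.146.99/32 (H2) depth=32
  Q 218.160.115.136: descend 1101101010100 ; hops seen [H0] ; pick H0
  + 31.0.0.0/8 (H0) depth=8
  + 31.0.0.0/8 (H1) depth=8
  + 164.18.140.128/28 (H0) depth=28
  + 218.160.0.0/12 (H3) depth=12
  + 0.0.0.0/0 (H3) depth=0
  + 218.160.0.0/12 (H0) depth=12
  Q 31.229.0.218: descend 0001111111100101000000001101 ; hops seen [H3,H1,H2] ; pick H2
  del 218.160.0.0/12 (clear depth 12)
  + 164.18.140.128/28 (H0) depth=28
  del 0.0.0.0/0 (clear depth 0)
  Q 31.229.0.37: descend 000111111110010100000000 ; hops seen [H1,H2] ; pick H2
  + 0.0.0.0/0 (H1) depth=0
  + 31.229.0.216/31 (H3) depth=31
  Q 146.243.247.91: descend 10 ; hops seen [H1] ; pick H1
  Q 31.0.3.162: descend 00011111 ; hops seen [H1,H1] ; pick H1
  Q 164.18.140.128: descend 1010010000010010100011001000 ; hops seen [H1,H0] ; pick H0
  + 236.209.0.0/16 (H3) depth=16
  + 164.16.0.0/12 (H2) depth=12
  + 218.160.0.0/12 (H3) depth=12
  Q 31.1.105.150: descend 00011111 ; hops seen [H1,H1] ; pick H1

== LOOKUPS ==
["H0","H2","H2","H1","H1","H0","H1"]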